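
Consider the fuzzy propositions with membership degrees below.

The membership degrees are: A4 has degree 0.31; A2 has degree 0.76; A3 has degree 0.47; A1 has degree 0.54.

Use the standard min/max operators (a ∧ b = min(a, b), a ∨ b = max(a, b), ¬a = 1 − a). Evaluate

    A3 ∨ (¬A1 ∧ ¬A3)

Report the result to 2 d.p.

¬A1 = 1 − 0.54 = 0.46
¬A3 = 1 − 0.47 = 0.53
¬A1 ∧ ¬A3 = min(a, b) on (0.46, 0.53) = 0.46
A3 ∨ (¬A1 ∧ ¬A3) = max(a, b) on (0.47, 0.46) = 0.47

0.47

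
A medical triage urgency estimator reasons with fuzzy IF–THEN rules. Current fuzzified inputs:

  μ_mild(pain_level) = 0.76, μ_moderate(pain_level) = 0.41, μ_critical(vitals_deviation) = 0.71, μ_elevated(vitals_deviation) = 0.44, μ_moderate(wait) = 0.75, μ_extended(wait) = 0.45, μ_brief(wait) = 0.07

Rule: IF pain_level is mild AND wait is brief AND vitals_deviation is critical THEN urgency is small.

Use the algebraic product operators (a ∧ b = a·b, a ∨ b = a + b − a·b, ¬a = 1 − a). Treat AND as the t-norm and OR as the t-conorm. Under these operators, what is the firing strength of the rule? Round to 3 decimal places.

firing strength: mild=0.76, brief=0.07, critical=0.71; AND[a·b] → w = 0.0378

0.038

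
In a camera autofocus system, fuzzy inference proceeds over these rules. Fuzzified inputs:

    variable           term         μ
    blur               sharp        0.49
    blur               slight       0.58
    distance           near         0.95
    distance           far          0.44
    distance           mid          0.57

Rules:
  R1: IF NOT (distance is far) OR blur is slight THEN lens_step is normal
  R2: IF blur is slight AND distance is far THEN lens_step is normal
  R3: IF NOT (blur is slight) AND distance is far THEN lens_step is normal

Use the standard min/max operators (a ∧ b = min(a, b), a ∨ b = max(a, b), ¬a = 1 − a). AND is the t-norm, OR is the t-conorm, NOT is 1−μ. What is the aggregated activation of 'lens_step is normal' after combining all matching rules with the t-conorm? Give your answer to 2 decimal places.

0.58

R1: ¬far=1−0.44=0.56, slight=0.58; OR[max(a, b)] → w = 0.58
R2: slight=0.58, far=0.44; AND[min(a, b)] → w = 0.44
R3: ¬slight=1−0.58=0.42, far=0.44; AND[min(a, b)] → w = 0.42
Rules with consequent 'normal': {R1, R2, R3} → strengths 0.58, 0.44, 0.42
Aggregate via t-conorm [max(a, b)]: 0.58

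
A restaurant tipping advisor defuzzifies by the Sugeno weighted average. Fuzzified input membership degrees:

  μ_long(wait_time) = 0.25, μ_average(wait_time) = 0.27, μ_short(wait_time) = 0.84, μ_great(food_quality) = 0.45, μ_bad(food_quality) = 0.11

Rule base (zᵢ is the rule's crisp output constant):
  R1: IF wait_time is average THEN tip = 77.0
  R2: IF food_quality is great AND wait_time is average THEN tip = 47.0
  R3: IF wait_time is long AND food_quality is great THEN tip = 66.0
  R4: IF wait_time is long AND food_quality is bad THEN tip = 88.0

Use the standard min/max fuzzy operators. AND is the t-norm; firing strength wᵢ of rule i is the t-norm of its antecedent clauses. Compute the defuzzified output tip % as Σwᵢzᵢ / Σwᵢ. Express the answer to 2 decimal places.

66.29

R1 (z=77.0): average=0.27 → w = 0.27
R2 (z=47.0): great=0.45, average=0.27; AND[min(a, b)] → w = 0.27
R3 (z=66.0): long=0.25, great=0.45; AND[min(a, b)] → w = 0.25
R4 (z=88.0): long=0.25, bad=0.11; AND[min(a, b)] → w = 0.11
Weighted average = (0.27·77.0 + 0.27·47.0 + 0.25·66.0 + 0.11·88.0) / (0.27 + 0.27 + 0.25 + 0.11)
  = 59.6600 / 0.9000 = 66.29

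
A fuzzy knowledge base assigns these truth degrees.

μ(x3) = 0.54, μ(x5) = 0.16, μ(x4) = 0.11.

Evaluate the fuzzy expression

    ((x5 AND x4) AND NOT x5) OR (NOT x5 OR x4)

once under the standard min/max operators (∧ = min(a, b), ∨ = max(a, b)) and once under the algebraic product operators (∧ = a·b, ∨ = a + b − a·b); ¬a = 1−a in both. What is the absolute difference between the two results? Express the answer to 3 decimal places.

Under standard min/max:
  x5 AND x4 = min(a, b) on (0.16, 0.11) = 0.11
  NOT x5 = 1 − 0.16 = 0.84
  (x5 AND x4) AND NOT x5 = min(a, b) on (0.11, 0.84) = 0.11
  NOT x5 = 1 − 0.16 = 0.84
  NOT x5 OR x4 = max(a, b) on (0.84, 0.11) = 0.84
  ((x5 AND x4) AND NOT x5) OR (NOT x5 OR x4) = max(a, b) on (0.11, 0.84) = 0.84
  → value = 0.8400
Under algebraic product:
  x5 AND x4 = a·b on (0.1600, 0.1100) = 0.0176
  NOT x5 = 1 − 0.1600 = 0.8400
  (x5 AND x4) AND NOT x5 = a·b on (0.0176, 0.8400) = 0.0148
  NOT x5 = 1 − 0.1600 = 0.8400
  NOT x5 OR x4 = a + b − a·b on (0.8400, 0.1100) = 0.8576
  ((x5 AND x4) AND NOT x5) OR (NOT x5 OR x4) = a + b − a·b on (0.0148, 0.8576) = 0.8597
  → value = 0.8597
|0.8400 − 0.8597| = 0.020

0.020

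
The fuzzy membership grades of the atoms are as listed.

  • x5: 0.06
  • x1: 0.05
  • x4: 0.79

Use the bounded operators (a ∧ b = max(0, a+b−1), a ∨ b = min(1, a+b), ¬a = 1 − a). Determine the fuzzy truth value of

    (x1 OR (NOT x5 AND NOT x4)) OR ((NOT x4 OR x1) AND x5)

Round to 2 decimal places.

NOT x5 = 1 − 0.06 = 0.94
NOT x4 = 1 − 0.79 = 0.21
NOT x5 AND NOT x4 = max(0, a+b−1) on (0.94, 0.21) = 0.15
x1 OR (NOT x5 AND NOT x4) = min(1, a+b) on (0.05, 0.15) = 0.20
NOT x4 = 1 − 0.79 = 0.21
NOT x4 OR x1 = min(1, a+b) on (0.21, 0.05) = 0.26
(NOT x4 OR x1) AND x5 = max(0, a+b−1) on (0.26, 0.06) = 0.00
(x1 OR (NOT x5 AND NOT x4)) OR ((NOT x4 OR x1) AND x5) = min(1, a+b) on (0.20, 0.00) = 0.20

0.20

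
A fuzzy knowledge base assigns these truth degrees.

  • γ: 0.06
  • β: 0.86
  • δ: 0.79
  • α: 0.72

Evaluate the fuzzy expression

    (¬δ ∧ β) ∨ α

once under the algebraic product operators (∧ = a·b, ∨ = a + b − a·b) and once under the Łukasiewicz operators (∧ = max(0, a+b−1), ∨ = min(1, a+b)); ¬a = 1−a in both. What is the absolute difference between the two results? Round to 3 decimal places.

Under algebraic product:
  ¬δ = 1 − 0.7900 = 0.2100
  ¬δ ∧ β = a·b on (0.2100, 0.8600) = 0.1806
  (¬δ ∧ β) ∨ α = a + b − a·b on (0.1806, 0.7200) = 0.7706
  → value = 0.7706
Under Łukasiewicz:
  ¬δ = 1 − 0.79 = 0.21
  ¬δ ∧ β = max(0, a+b−1) on (0.21, 0.86) = 0.07
  (¬δ ∧ β) ∨ α = min(1, a+b) on (0.07, 0.72) = 0.79
  → value = 0.7900
|0.7706 − 0.7900| = 0.019

0.019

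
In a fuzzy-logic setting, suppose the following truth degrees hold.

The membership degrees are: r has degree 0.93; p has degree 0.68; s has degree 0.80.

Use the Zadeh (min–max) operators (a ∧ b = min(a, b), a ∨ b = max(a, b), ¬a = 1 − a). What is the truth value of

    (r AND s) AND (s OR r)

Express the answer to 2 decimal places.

0.80

r AND s = min(a, b) on (0.93, 0.80) = 0.80
s OR r = max(a, b) on (0.80, 0.93) = 0.93
(r AND s) AND (s OR r) = min(a, b) on (0.80, 0.93) = 0.80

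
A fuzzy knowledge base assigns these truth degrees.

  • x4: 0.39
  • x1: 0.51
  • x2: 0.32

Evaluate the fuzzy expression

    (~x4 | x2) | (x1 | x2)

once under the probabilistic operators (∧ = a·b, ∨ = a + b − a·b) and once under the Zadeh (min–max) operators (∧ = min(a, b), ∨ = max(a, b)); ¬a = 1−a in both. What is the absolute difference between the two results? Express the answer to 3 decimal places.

0.302

Under probabilistic:
  ~x4 = 1 − 0.3900 = 0.6100
  ~x4 | x2 = a + b − a·b on (0.6100, 0.3200) = 0.7348
  x1 | x2 = a + b − a·b on (0.5100, 0.3200) = 0.6668
  (~x4 | x2) | (x1 | x2) = a + b − a·b on (0.7348, 0.6668) = 0.9116
  → value = 0.9116
Under Zadeh (min–max):
  ~x4 = 1 − 0.39 = 0.61
  ~x4 | x2 = max(a, b) on (0.61, 0.32) = 0.61
  x1 | x2 = max(a, b) on (0.51, 0.32) = 0.51
  (~x4 | x2) | (x1 | x2) = max(a, b) on (0.61, 0.51) = 0.61
  → value = 0.6100
|0.9116 − 0.6100| = 0.302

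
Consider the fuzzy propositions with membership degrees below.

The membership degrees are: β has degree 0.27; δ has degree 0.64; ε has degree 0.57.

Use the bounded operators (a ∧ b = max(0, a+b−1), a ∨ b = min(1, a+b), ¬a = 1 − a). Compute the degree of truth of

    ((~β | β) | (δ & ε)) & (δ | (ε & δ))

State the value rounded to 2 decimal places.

~β = 1 − 0.27 = 0.73
~β | β = min(1, a+b) on (0.73, 0.27) = 1.00
δ & ε = max(0, a+b−1) on (0.64, 0.57) = 0.21
(~β | β) | (δ & ε) = min(1, a+b) on (1.00, 0.21) = 1.00
ε & δ = max(0, a+b−1) on (0.57, 0.64) = 0.21
δ | (ε & δ) = min(1, a+b) on (0.64, 0.21) = 0.85
((~β | β) | (δ & ε)) & (δ | (ε & δ)) = max(0, a+b−1) on (1.00, 0.85) = 0.85

0.85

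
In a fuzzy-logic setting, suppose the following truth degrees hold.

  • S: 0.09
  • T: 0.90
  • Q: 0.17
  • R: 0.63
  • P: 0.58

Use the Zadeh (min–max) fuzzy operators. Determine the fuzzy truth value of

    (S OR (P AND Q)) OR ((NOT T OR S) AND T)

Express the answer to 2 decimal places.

P AND Q = min(a, b) on (0.58, 0.17) = 0.17
S OR (P AND Q) = max(a, b) on (0.09, 0.17) = 0.17
NOT T = 1 − 0.90 = 0.10
NOT T OR S = max(a, b) on (0.10, 0.09) = 0.10
(NOT T OR S) AND T = min(a, b) on (0.10, 0.90) = 0.10
(S OR (P AND Q)) OR ((NOT T OR S) AND T) = max(a, b) on (0.17, 0.10) = 0.17

0.17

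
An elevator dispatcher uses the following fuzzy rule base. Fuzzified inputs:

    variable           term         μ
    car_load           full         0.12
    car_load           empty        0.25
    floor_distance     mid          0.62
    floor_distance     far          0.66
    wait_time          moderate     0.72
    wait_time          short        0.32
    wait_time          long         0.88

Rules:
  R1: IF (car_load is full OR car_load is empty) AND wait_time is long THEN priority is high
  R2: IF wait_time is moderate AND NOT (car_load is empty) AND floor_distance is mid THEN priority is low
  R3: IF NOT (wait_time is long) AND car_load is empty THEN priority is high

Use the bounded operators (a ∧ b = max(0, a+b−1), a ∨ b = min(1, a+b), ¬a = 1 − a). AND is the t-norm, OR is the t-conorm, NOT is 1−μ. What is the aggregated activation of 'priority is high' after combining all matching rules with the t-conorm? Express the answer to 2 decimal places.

0.25

R1: (full=0.12 OR empty=0.25) = 0.37; AND[max(0, a+b−1)] with long=0.88 → w = 0.25
R2: moderate=0.72, ¬empty=1−0.25=0.75, mid=0.62; AND[max(0, a+b−1)] → w = 0.09
R3: ¬long=1−0.88=0.12, empty=0.25; AND[max(0, a+b−1)] → w = 0.00
Rules with consequent 'high': {R1, R3} → strengths 0.25, 0.00
Aggregate via t-conorm [min(1, a+b)]: 0.25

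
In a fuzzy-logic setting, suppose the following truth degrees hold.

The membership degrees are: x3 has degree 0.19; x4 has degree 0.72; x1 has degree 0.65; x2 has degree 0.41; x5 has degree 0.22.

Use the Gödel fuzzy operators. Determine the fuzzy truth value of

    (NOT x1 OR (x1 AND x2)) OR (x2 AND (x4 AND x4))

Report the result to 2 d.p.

NOT x1 = 1 − 0.65 = 0.35
x1 AND x2 = min(a, b) on (0.65, 0.41) = 0.41
NOT x1 OR (x1 AND x2) = max(a, b) on (0.35, 0.41) = 0.41
x4 AND x4 = min(a, b) on (0.72, 0.72) = 0.72
x2 AND (x4 AND x4) = min(a, b) on (0.41, 0.72) = 0.41
(NOT x1 OR (x1 AND x2)) OR (x2 AND (x4 AND x4)) = max(a, b) on (0.41, 0.41) = 0.41

0.41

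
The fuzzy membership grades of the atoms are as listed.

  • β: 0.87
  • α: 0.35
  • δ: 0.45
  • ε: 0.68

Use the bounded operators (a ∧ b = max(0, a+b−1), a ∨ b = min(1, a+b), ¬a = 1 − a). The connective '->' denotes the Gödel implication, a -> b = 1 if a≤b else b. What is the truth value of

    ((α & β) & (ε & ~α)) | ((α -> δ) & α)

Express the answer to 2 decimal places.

α & β = max(0, a+b−1) on (0.35, 0.87) = 0.22
~α = 1 − 0.35 = 0.65
ε & ~α = max(0, a+b−1) on (0.68, 0.65) = 0.33
(α & β) & (ε & ~α) = max(0, a+b−1) on (0.22, 0.33) = 0.00
α -> δ  [Gödel: 1 if a≤b else b] with a=0.35, b=0.45 → 1.00
(α -> δ) & α = max(0, a+b−1) on (1.00, 0.35) = 0.35
((α & β) & (ε & ~α)) | ((α -> δ) & α) = min(1, a+b) on (0.00, 0.35) = 0.35

0.35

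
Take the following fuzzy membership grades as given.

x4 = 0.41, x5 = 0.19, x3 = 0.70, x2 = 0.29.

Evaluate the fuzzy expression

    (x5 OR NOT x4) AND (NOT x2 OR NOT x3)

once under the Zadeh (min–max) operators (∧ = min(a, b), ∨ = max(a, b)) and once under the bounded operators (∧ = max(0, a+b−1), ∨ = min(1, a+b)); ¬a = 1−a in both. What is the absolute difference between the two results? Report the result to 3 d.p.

Under Zadeh (min–max):
  NOT x4 = 1 − 0.41 = 0.59
  x5 OR NOT x4 = max(a, b) on (0.19, 0.59) = 0.59
  NOT x2 = 1 − 0.29 = 0.71
  NOT x3 = 1 − 0.70 = 0.30
  NOT x2 OR NOT x3 = max(a, b) on (0.71, 0.30) = 0.71
  (x5 OR NOT x4) AND (NOT x2 OR NOT x3) = min(a, b) on (0.59, 0.71) = 0.59
  → value = 0.5900
Under bounded:
  NOT x4 = 1 − 0.41 = 0.59
  x5 OR NOT x4 = min(1, a+b) on (0.19, 0.59) = 0.78
  NOT x2 = 1 − 0.29 = 0.71
  NOT x3 = 1 − 0.70 = 0.30
  NOT x2 OR NOT x3 = min(1, a+b) on (0.71, 0.30) = 1.00
  (x5 OR NOT x4) AND (NOT x2 OR NOT x3) = max(0, a+b−1) on (0.78, 1.00) = 0.78
  → value = 0.7800
|0.5900 − 0.7800| = 0.190

0.190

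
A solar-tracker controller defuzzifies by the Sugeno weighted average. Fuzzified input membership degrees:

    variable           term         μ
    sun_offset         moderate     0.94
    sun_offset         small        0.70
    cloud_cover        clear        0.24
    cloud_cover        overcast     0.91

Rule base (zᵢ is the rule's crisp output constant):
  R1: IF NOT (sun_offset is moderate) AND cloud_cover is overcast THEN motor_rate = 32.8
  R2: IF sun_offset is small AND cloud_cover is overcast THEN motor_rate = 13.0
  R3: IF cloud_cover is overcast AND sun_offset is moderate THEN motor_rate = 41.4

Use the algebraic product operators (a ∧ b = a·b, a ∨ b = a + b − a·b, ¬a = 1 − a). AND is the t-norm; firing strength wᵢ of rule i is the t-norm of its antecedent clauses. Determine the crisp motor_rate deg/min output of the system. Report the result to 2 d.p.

R1 (z=32.8): ¬moderate=1−0.94=0.06, overcast=0.91; AND[a·b] → w = 0.0546
R2 (z=13.0): small=0.70, overcast=0.91; AND[a·b] → w = 0.6370
R3 (z=41.4): overcast=0.91, moderate=0.94; AND[a·b] → w = 0.8554
Weighted average = (0.0546·32.8 + 0.6370·13.0 + 0.8554·41.4) / (0.0546 + 0.6370 + 0.8554)
  = 45.4854 / 1.5470 = 29.40

29.40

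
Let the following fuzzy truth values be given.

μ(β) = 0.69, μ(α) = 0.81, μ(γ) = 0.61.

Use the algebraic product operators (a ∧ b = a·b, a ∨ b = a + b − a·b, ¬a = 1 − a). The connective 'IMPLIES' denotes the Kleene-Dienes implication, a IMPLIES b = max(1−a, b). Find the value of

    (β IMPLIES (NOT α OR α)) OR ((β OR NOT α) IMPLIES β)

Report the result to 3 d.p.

0.952

NOT α = 1 − 0.8100 = 0.1900
NOT α OR α = a + b − a·b on (0.1900, 0.8100) = 0.8461
β IMPLIES (NOT α OR α)  [Kleene-Dienes: max(1−a, b)] with a=0.6900, b=0.8461 → 0.8461
NOT α = 1 − 0.8100 = 0.1900
β OR NOT α = a + b − a·b on (0.6900, 0.1900) = 0.7489
(β OR NOT α) IMPLIES β  [Kleene-Dienes: max(1−a, b)] with a=0.7489, b=0.6900 → 0.6900
(β IMPLIES (NOT α OR α)) OR ((β OR NOT α) IMPLIES β) = a + b − a·b on (0.8461, 0.6900) = 0.9523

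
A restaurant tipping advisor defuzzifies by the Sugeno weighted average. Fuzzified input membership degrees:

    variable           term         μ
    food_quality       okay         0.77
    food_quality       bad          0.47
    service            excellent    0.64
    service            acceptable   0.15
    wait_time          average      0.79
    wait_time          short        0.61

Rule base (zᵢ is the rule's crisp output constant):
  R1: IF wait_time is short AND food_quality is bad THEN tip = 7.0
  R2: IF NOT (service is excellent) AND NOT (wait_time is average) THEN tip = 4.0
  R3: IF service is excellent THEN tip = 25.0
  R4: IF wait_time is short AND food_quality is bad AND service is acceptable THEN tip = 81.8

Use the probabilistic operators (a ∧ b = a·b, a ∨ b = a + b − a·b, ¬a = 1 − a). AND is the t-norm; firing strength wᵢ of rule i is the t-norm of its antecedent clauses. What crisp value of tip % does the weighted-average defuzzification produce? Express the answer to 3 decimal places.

20.881

R1 (z=7.0): short=0.61, bad=0.47; AND[a·b] → w = 0.2867
R2 (z=4.0): ¬excellent=1−0.64=0.36, ¬average=1−0.79=0.21; AND[a·b] → w = 0.0756
R3 (z=25.0): excellent=0.64 → w = 0.6400
R4 (z=81.8): short=0.61, bad=0.47, acceptable=0.15; AND[a·b] → w = 0.0430
Weighted average = (0.2867·7.0 + 0.0756·4.0 + 0.6400·25.0 + 0.0430·81.8) / (0.2867 + 0.0756 + 0.6400 + 0.0430)
  = 21.8271 / 1.0453 = 20.881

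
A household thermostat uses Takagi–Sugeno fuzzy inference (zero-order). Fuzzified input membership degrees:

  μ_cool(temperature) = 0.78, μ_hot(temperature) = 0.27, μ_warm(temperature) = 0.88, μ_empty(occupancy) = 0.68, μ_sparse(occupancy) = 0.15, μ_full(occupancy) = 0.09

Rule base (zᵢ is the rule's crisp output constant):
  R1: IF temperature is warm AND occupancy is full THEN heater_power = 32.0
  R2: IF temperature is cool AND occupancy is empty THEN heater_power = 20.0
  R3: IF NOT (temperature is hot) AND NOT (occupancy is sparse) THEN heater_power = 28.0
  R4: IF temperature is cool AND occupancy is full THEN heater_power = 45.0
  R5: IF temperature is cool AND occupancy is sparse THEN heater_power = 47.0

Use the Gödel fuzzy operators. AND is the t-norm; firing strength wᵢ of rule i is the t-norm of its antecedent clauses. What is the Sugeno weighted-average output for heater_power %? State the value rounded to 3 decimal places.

R1 (z=32.0): warm=0.88, full=0.09; AND[min(a, b)] → w = 0.09
R2 (z=20.0): cool=0.78, empty=0.68; AND[min(a, b)] → w = 0.68
R3 (z=28.0): ¬hot=1−0.27=0.73, ¬sparse=1−0.15=0.85; AND[min(a, b)] → w = 0.73
R4 (z=45.0): cool=0.78, full=0.09; AND[min(a, b)] → w = 0.09
R5 (z=47.0): cool=0.78, sparse=0.15; AND[min(a, b)] → w = 0.15
Weighted average = (0.09·32.0 + 0.68·20.0 + 0.73·28.0 + 0.09·45.0 + 0.15·47.0) / (0.09 + 0.68 + 0.73 + 0.09 + 0.15)
  = 48.0200 / 1.7400 = 27.598

27.598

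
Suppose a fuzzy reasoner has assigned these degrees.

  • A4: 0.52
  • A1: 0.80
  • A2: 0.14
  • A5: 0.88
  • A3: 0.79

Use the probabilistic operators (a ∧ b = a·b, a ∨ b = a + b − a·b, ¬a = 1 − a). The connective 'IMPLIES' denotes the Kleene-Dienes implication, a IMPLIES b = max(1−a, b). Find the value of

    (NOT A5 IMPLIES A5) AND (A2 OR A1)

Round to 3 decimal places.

NOT A5 = 1 − 0.8800 = 0.1200
NOT A5 IMPLIES A5  [Kleene-Dienes: max(1−a, b)] with a=0.1200, b=0.8800 → 0.8800
A2 OR A1 = a + b − a·b on (0.1400, 0.8000) = 0.8280
(NOT A5 IMPLIES A5) AND (A2 OR A1) = a·b on (0.8800, 0.8280) = 0.7286

0.729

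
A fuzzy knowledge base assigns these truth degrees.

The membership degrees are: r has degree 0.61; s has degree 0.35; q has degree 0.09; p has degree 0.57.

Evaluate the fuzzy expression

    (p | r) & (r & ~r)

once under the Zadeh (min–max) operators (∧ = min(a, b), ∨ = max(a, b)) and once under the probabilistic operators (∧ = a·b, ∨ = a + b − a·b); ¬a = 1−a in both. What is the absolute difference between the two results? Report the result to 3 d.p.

Under Zadeh (min–max):
  p | r = max(a, b) on (0.57, 0.61) = 0.61
  ~r = 1 − 0.61 = 0.39
  r & ~r = min(a, b) on (0.61, 0.39) = 0.39
  (p | r) & (r & ~r) = min(a, b) on (0.61, 0.39) = 0.39
  → value = 0.3900
Under probabilistic:
  p | r = a + b − a·b on (0.5700, 0.6100) = 0.8323
  ~r = 1 − 0.6100 = 0.3900
  r & ~r = a·b on (0.6100, 0.3900) = 0.2379
  (p | r) & (r & ~r) = a·b on (0.8323, 0.2379) = 0.1980
  → value = 0.1980
|0.3900 − 0.1980| = 0.192

0.192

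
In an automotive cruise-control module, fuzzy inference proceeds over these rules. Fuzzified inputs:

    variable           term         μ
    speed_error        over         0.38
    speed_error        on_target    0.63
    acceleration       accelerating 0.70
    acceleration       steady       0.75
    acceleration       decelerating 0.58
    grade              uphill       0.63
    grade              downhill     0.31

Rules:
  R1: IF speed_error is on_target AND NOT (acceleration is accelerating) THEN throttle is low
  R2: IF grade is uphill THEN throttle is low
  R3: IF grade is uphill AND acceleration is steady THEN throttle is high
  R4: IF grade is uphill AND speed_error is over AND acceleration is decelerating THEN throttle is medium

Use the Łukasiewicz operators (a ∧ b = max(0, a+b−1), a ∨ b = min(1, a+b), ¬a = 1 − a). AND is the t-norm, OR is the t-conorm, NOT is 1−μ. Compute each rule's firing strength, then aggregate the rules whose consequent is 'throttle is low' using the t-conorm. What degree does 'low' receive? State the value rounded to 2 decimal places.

R1: on_target=0.63, ¬accelerating=1−0.70=0.30; AND[max(0, a+b−1)] → w = 0.00
R2: uphill=0.63 → w = 0.63
R3: uphill=0.63, steady=0.75; AND[max(0, a+b−1)] → w = 0.38
R4: uphill=0.63, over=0.38, decelerating=0.58; AND[max(0, a+b−1)] → w = 0.00
Rules with consequent 'low': {R1, R2} → strengths 0.00, 0.63
Aggregate via t-conorm [min(1, a+b)]: 0.63

0.63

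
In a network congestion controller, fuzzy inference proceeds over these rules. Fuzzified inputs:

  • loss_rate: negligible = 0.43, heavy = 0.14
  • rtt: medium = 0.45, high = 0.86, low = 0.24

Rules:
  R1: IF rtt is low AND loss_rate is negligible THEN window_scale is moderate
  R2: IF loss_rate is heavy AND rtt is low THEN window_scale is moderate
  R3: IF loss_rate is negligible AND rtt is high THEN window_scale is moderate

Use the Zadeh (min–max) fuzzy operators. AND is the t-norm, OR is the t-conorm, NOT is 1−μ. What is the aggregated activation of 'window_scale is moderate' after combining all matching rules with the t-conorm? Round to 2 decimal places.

0.43

R1: low=0.24, negligible=0.43; AND[min(a, b)] → w = 0.24
R2: heavy=0.14, low=0.24; AND[min(a, b)] → w = 0.14
R3: negligible=0.43, high=0.86; AND[min(a, b)] → w = 0.43
Rules with consequent 'moderate': {R1, R2, R3} → strengths 0.24, 0.14, 0.43
Aggregate via t-conorm [max(a, b)]: 0.43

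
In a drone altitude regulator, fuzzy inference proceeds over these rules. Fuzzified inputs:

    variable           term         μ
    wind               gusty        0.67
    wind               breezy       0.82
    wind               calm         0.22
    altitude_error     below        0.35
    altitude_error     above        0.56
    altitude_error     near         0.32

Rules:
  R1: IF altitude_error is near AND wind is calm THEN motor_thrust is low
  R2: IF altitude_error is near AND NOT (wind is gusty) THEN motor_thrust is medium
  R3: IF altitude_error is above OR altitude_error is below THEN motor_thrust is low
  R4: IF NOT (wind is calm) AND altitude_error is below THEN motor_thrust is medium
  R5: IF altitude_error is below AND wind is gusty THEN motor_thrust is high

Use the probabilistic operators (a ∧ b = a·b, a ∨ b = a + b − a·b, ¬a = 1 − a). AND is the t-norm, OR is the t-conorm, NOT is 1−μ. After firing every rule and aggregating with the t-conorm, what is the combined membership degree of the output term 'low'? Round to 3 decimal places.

0.734

R1: near=0.32, calm=0.22; AND[a·b] → w = 0.0704
R2: near=0.32, ¬gusty=1−0.67=0.33; AND[a·b] → w = 0.1056
R3: above=0.56, below=0.35; OR[a + b − a·b] → w = 0.7140
R4: ¬calm=1−0.22=0.78, below=0.35; AND[a·b] → w = 0.2730
R5: below=0.35, gusty=0.67; AND[a·b] → w = 0.2345
Rules with consequent 'low': {R1, R3} → strengths 0.0704, 0.7140
Aggregate via t-conorm [a + b − a·b]: 0.7341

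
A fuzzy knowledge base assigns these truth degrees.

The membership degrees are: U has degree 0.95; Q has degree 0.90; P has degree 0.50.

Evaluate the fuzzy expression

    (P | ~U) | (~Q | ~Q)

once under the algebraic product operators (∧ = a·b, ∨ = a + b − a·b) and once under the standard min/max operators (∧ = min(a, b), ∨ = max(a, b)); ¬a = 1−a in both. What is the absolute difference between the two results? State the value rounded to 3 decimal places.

0.115

Under algebraic product:
  ~U = 1 − 0.9500 = 0.0500
  P | ~U = a + b − a·b on (0.5000, 0.0500) = 0.5250
  ~Q = 1 − 0.9000 = 0.1000
  ~Q = 1 − 0.9000 = 0.1000
  ~Q | ~Q = a + b − a·b on (0.1000, 0.1000) = 0.1900
  (P | ~U) | (~Q | ~Q) = a + b − a·b on (0.5250, 0.1900) = 0.6152
  → value = 0.6152
Under standard min/max:
  ~U = 1 − 0.95 = 0.05
  P | ~U = max(a, b) on (0.50, 0.05) = 0.50
  ~Q = 1 − 0.90 = 0.10
  ~Q = 1 − 0.90 = 0.10
  ~Q | ~Q = max(a, b) on (0.10, 0.10) = 0.10
  (P | ~U) | (~Q | ~Q) = max(a, b) on (0.50, 0.10) = 0.50
  → value = 0.5000
|0.6152 − 0.5000| = 0.115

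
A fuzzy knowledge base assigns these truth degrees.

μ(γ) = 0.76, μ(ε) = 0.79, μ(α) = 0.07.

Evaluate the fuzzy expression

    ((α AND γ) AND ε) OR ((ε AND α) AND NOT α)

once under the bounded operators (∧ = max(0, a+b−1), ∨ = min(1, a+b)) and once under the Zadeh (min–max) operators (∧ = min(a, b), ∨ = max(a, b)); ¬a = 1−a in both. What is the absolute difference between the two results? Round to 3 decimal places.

Under bounded:
  α AND γ = max(0, a+b−1) on (0.07, 0.76) = 0.00
  (α AND γ) AND ε = max(0, a+b−1) on (0.00, 0.79) = 0.00
  ε AND α = max(0, a+b−1) on (0.79, 0.07) = 0.00
  NOT α = 1 − 0.07 = 0.93
  (ε AND α) AND NOT α = max(0, a+b−1) on (0.00, 0.93) = 0.00
  ((α AND γ) AND ε) OR ((ε AND α) AND NOT α) = min(1, a+b) on (0.00, 0.00) = 0.00
  → value = 0.0000
Under Zadeh (min–max):
  α AND γ = min(a, b) on (0.07, 0.76) = 0.07
  (α AND γ) AND ε = min(a, b) on (0.07, 0.79) = 0.07
  ε AND α = min(a, b) on (0.79, 0.07) = 0.07
  NOT α = 1 − 0.07 = 0.93
  (ε AND α) AND NOT α = min(a, b) on (0.07, 0.93) = 0.07
  ((α AND γ) AND ε) OR ((ε AND α) AND NOT α) = max(a, b) on (0.07, 0.07) = 0.07
  → value = 0.0700
|0.0000 − 0.0700| = 0.070

0.070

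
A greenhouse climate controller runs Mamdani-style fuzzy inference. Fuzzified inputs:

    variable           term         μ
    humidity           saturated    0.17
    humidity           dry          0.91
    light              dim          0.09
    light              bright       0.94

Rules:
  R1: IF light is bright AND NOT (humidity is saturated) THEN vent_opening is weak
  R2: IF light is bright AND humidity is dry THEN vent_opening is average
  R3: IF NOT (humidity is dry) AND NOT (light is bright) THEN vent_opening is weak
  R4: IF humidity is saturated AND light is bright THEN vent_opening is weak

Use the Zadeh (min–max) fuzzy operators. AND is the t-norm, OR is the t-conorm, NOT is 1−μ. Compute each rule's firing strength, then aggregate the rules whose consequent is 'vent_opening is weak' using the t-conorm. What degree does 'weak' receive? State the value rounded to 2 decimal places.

R1: bright=0.94, ¬saturated=1−0.17=0.83; AND[min(a, b)] → w = 0.83
R2: bright=0.94, dry=0.91; AND[min(a, b)] → w = 0.91
R3: ¬dry=1−0.91=0.09, ¬bright=1−0.94=0.06; AND[min(a, b)] → w = 0.06
R4: saturated=0.17, bright=0.94; AND[min(a, b)] → w = 0.17
Rules with consequent 'weak': {R1, R3, R4} → strengths 0.83, 0.06, 0.17
Aggregate via t-conorm [max(a, b)]: 0.83

0.83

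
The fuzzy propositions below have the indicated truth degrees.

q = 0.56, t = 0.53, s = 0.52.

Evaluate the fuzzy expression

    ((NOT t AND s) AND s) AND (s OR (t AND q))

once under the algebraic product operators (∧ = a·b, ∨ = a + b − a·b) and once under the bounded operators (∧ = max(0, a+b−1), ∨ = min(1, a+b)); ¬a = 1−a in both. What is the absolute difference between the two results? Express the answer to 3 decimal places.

0.084

Under algebraic product:
  NOT t = 1 − 0.5300 = 0.4700
  NOT t AND s = a·b on (0.4700, 0.5200) = 0.2444
  (NOT t AND s) AND s = a·b on (0.2444, 0.5200) = 0.1271
  t AND q = a·b on (0.5300, 0.5600) = 0.2968
  s OR (t AND q) = a + b − a·b on (0.5200, 0.2968) = 0.6625
  ((NOT t AND s) AND s) AND (s OR (t AND q)) = a·b on (0.1271, 0.6625) = 0.0842
  → value = 0.0842
Under bounded:
  NOT t = 1 − 0.53 = 0.47
  NOT t AND s = max(0, a+b−1) on (0.47, 0.52) = 0.00
  (NOT t AND s) AND s = max(0, a+b−1) on (0.00, 0.52) = 0.00
  t AND q = max(0, a+b−1) on (0.53, 0.56) = 0.09
  s OR (t AND q) = min(1, a+b) on (0.52, 0.09) = 0.61
  ((NOT t AND s) AND s) AND (s OR (t AND q)) = max(0, a+b−1) on (0.00, 0.61) = 0.00
  → value = 0.0000
|0.0842 − 0.0000| = 0.084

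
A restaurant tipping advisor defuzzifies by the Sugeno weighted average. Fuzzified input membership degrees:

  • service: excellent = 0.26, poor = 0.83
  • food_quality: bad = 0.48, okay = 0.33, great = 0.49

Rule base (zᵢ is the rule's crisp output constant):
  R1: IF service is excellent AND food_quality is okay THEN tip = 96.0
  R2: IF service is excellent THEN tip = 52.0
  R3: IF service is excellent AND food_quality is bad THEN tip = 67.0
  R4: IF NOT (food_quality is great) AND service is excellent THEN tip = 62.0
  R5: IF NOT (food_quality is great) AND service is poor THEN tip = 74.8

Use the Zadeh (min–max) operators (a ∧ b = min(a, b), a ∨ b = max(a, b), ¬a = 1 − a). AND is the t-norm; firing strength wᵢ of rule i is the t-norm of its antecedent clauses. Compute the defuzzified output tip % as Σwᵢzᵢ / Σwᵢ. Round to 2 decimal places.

R1 (z=96.0): excellent=0.26, okay=0.33; AND[min(a, b)] → w = 0.26
R2 (z=52.0): excellent=0.26 → w = 0.26
R3 (z=67.0): excellent=0.26, bad=0.48; AND[min(a, b)] → w = 0.26
R4 (z=62.0): ¬great=1−0.49=0.51, excellent=0.26; AND[min(a, b)] → w = 0.26
R5 (z=74.8): ¬great=1−0.49=0.51, poor=0.83; AND[min(a, b)] → w = 0.51
Weighted average = (0.26·96.0 + 0.26·52.0 + 0.26·67.0 + 0.26·62.0 + 0.51·74.8) / (0.26 + 0.26 + 0.26 + 0.26 + 0.51)
  = 110.1680 / 1.5500 = 71.08

71.08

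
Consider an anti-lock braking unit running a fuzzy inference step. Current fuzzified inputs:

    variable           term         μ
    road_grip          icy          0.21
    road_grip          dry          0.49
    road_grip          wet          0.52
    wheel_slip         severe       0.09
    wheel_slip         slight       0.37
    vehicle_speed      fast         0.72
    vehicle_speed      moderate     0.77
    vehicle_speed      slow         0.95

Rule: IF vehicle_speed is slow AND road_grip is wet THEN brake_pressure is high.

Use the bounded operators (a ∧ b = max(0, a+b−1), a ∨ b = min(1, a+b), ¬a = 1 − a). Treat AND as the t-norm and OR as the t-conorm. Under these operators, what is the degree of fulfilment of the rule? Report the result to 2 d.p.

0.47

firing strength: slow=0.95, wet=0.52; AND[max(0, a+b−1)] → w = 0.47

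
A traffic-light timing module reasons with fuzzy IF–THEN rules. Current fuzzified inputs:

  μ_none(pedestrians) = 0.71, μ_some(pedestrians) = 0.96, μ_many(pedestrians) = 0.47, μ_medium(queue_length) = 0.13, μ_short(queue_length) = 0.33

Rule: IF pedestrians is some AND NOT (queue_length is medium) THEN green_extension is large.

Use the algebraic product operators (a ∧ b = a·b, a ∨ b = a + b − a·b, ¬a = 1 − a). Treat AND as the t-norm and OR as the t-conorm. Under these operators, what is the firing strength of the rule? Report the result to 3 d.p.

firing strength: some=0.96, ¬medium=1−0.13=0.87; AND[a·b] → w = 0.8352

0.835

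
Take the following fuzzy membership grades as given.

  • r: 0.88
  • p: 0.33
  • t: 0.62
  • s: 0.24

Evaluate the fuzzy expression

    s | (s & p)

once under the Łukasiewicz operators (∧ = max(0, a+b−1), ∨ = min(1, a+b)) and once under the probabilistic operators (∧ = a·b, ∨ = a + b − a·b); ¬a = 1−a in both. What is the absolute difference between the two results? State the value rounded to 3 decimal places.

Under Łukasiewicz:
  s & p = max(0, a+b−1) on (0.24, 0.33) = 0.00
  s | (s & p) = min(1, a+b) on (0.24, 0.00) = 0.24
  → value = 0.2400
Under probabilistic:
  s & p = a·b on (0.2400, 0.3300) = 0.0792
  s | (s & p) = a + b − a·b on (0.2400, 0.0792) = 0.3002
  → value = 0.3002
|0.2400 − 0.3002| = 0.060

0.060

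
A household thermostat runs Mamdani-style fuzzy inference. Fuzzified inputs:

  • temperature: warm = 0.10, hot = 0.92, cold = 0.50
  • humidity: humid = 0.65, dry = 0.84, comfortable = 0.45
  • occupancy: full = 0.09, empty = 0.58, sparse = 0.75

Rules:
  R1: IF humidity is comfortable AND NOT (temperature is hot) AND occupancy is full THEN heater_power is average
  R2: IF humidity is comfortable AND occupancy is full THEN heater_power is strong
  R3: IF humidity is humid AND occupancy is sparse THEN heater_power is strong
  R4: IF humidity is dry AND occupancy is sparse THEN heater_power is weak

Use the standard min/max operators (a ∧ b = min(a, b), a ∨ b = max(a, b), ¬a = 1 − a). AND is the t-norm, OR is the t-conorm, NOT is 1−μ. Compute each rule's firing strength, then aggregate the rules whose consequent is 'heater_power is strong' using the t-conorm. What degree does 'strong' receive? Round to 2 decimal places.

R1: comfortable=0.45, ¬hot=1−0.92=0.08, full=0.09; AND[min(a, b)] → w = 0.08
R2: comfortable=0.45, full=0.09; AND[min(a, b)] → w = 0.09
R3: humid=0.65, sparse=0.75; AND[min(a, b)] → w = 0.65
R4: dry=0.84, sparse=0.75; AND[min(a, b)] → w = 0.75
Rules with consequent 'strong': {R2, R3} → strengths 0.09, 0.65
Aggregate via t-conorm [max(a, b)]: 0.65

0.65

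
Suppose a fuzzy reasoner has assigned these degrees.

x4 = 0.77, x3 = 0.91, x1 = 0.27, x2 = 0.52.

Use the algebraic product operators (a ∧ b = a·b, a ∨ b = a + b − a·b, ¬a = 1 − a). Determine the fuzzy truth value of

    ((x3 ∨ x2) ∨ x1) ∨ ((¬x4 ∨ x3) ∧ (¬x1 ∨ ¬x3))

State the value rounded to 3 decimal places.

0.991

x3 ∨ x2 = a + b − a·b on (0.9100, 0.5200) = 0.9568
(x3 ∨ x2) ∨ x1 = a + b − a·b on (0.9568, 0.2700) = 0.9685
¬x4 = 1 − 0.7700 = 0.2300
¬x4 ∨ x3 = a + b − a·b on (0.2300, 0.9100) = 0.9307
¬x1 = 1 − 0.2700 = 0.7300
¬x3 = 1 − 0.9100 = 0.0900
¬x1 ∨ ¬x3 = a + b − a·b on (0.7300, 0.0900) = 0.7543
(¬x4 ∨ x3) ∧ (¬x1 ∨ ¬x3) = a·b on (0.9307, 0.7543) = 0.7020
((x3 ∨ x2) ∨ x1) ∨ ((¬x4 ∨ x3) ∧ (¬x1 ∨ ¬x3)) = a + b − a·b on (0.9685, 0.7020) = 0.9906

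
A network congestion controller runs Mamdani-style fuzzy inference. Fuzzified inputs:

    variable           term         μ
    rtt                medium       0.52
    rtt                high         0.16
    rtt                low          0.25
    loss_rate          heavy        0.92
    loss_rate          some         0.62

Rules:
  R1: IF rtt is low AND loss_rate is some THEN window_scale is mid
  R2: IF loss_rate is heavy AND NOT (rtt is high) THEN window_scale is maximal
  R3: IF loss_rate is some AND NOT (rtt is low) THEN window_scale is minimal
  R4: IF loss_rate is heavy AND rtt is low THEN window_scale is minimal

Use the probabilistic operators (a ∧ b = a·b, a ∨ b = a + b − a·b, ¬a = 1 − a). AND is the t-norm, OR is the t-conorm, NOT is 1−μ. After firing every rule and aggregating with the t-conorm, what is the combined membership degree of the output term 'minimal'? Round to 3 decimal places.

R1: low=0.25, some=0.62; AND[a·b] → w = 0.1550
R2: heavy=0.92, ¬high=1−0.16=0.84; AND[a·b] → w = 0.7728
R3: some=0.62, ¬low=1−0.25=0.75; AND[a·b] → w = 0.4650
R4: heavy=0.92, low=0.25; AND[a·b] → w = 0.2300
Rules with consequent 'minimal': {R3, R4} → strengths 0.4650, 0.2300
Aggregate via t-conorm [a + b − a·b]: 0.5880

0.588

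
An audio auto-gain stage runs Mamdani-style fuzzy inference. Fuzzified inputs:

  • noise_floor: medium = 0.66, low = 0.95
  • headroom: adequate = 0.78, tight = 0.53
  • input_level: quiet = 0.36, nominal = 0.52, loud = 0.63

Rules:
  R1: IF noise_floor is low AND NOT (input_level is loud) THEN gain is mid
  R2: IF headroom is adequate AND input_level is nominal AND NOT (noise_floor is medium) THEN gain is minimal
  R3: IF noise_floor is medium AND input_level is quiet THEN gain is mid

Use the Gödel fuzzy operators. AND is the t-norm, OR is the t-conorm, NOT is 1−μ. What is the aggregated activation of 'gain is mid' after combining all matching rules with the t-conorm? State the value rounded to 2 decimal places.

R1: low=0.95, ¬loud=1−0.63=0.37; AND[min(a, b)] → w = 0.37
R2: adequate=0.78, nominal=0.52, ¬medium=1−0.66=0.34; AND[min(a, b)] → w = 0.34
R3: medium=0.66, quiet=0.36; AND[min(a, b)] → w = 0.36
Rules with consequent 'mid': {R1, R3} → strengths 0.37, 0.36
Aggregate via t-conorm [max(a, b)]: 0.37

0.37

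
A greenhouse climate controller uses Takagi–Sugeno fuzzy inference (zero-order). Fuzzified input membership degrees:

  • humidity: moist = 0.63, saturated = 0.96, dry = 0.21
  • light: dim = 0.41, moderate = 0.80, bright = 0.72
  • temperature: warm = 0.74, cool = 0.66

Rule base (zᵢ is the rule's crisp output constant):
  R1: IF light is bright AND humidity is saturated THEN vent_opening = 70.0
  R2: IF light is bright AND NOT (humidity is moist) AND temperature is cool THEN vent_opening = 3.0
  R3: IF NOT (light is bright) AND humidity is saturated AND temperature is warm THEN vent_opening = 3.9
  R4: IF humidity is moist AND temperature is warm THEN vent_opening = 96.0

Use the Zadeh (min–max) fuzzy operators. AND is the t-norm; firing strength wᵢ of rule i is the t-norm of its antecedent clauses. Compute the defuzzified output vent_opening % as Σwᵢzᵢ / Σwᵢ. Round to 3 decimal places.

56.541

R1 (z=70.0): bright=0.72, saturated=0.96; AND[min(a, b)] → w = 0.72
R2 (z=3.0): bright=0.72, ¬moist=1−0.63=0.37, cool=0.66; AND[min(a, b)] → w = 0.37
R3 (z=3.9): ¬bright=1−0.72=0.28, saturated=0.96, warm=0.74; AND[min(a, b)] → w = 0.28
R4 (z=96.0): moist=0.63, warm=0.74; AND[min(a, b)] → w = 0.63
Weighted average = (0.72·70.0 + 0.37·3.0 + 0.28·3.9 + 0.63·96.0) / (0.72 + 0.37 + 0.28 + 0.63)
  = 113.0820 / 2.0000 = 56.541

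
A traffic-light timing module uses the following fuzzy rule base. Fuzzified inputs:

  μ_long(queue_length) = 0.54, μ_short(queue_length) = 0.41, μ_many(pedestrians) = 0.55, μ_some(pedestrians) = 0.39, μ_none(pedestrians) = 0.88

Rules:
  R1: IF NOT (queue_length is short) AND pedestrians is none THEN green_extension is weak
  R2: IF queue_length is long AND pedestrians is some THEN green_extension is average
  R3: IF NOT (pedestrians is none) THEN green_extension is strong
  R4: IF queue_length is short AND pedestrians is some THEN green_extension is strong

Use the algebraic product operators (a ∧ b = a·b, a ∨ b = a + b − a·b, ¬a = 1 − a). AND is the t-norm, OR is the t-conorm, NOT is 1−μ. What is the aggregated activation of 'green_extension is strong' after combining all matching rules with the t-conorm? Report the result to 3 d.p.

0.261

R1: ¬short=1−0.41=0.59, none=0.88; AND[a·b] → w = 0.5192
R2: long=0.54, some=0.39; AND[a·b] → w = 0.2106
R3: ¬none=1−0.88=0.12 → w = 0.1200
R4: short=0.41, some=0.39; AND[a·b] → w = 0.1599
Rules with consequent 'strong': {R3, R4} → strengths 0.1200, 0.1599
Aggregate via t-conorm [a + b − a·b]: 0.2607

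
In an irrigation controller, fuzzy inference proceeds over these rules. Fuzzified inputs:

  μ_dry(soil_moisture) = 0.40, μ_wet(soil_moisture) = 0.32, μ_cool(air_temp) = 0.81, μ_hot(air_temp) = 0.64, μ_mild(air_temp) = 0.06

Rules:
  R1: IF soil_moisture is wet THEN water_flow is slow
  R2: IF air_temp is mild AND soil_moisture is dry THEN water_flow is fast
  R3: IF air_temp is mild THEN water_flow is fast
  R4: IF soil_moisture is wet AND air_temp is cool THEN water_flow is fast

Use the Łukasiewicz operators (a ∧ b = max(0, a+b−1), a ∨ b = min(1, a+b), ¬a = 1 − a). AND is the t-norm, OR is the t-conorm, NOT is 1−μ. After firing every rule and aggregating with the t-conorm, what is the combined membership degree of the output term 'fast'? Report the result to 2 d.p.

0.19

R1: wet=0.32 → w = 0.32
R2: mild=0.06, dry=0.40; AND[max(0, a+b−1)] → w = 0.00
R3: mild=0.06 → w = 0.06
R4: wet=0.32, cool=0.81; AND[max(0, a+b−1)] → w = 0.13
Rules with consequent 'fast': {R2, R3, R4} → strengths 0.00, 0.06, 0.13
Aggregate via t-conorm [min(1, a+b)]: 0.19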